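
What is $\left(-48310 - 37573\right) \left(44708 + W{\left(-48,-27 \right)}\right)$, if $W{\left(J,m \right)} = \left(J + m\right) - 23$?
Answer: $-3831240630$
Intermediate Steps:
$W{\left(J,m \right)} = -23 + J + m$
$\left(-48310 - 37573\right) \left(44708 + W{\left(-48,-27 \right)}\right) = \left(-48310 - 37573\right) \left(44708 - 98\right) = - 85883 \left(44708 - 98\right) = \left(-85883\right) 44610 = -3831240630$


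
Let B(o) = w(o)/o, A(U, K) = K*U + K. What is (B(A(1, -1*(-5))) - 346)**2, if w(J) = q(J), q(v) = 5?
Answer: 477481/4 ≈ 1.1937e+5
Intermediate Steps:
w(J) = 5
A(U, K) = K + K*U
B(o) = 5/o
(B(A(1, -1*(-5))) - 346)**2 = (5/(((-1*(-5))*(1 + 1))) - 346)**2 = (5/((5*2)) - 346)**2 = (5/10 - 346)**2 = (5*(1/10) - 346)**2 = (1/2 - 346)**2 = (-691/2)**2 = 477481/4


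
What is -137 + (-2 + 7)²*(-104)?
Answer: -2737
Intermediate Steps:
-137 + (-2 + 7)²*(-104) = -137 + 5²*(-104) = -137 + 25*(-104) = -137 - 2600 = -2737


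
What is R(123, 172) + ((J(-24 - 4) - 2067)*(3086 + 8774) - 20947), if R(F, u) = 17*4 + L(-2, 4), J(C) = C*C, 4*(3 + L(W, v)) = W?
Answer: -30474525/2 ≈ -1.5237e+7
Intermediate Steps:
L(W, v) = -3 + W/4
J(C) = C²
R(F, u) = 129/2 (R(F, u) = 17*4 + (-3 + (¼)*(-2)) = 68 + (-3 - ½) = 68 - 7/2 = 129/2)
R(123, 172) + ((J(-24 - 4) - 2067)*(3086 + 8774) - 20947) = 129/2 + (((-24 - 4)² - 2067)*(3086 + 8774) - 20947) = 129/2 + (((-28)² - 2067)*11860 - 20947) = 129/2 + ((784 - 2067)*11860 - 20947) = 129/2 + (-1283*11860 - 20947) = 129/2 + (-15216380 - 20947) = 129/2 - 15237327 = -30474525/2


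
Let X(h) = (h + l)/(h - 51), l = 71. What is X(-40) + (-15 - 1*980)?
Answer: -90576/91 ≈ -995.34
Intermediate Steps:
X(h) = (71 + h)/(-51 + h) (X(h) = (h + 71)/(h - 51) = (71 + h)/(-51 + h))
X(-40) + (-15 - 1*980) = (71 - 40)/(-51 - 40) + (-15 - 1*980) = 31/(-91) + (-15 - 980) = -1/91*31 - 995 = -31/91 - 995 = -90576/91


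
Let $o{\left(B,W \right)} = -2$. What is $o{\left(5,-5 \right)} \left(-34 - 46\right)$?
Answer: $160$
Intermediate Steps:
$o{\left(5,-5 \right)} \left(-34 - 46\right) = - 2 \left(-34 - 46\right) = \left(-2\right) \left(-80\right) = 160$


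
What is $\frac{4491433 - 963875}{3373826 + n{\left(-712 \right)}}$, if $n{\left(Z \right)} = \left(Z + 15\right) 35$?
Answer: $\frac{3527558}{3349431} \approx 1.0532$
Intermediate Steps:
$n{\left(Z \right)} = 525 + 35 Z$ ($n{\left(Z \right)} = \left(15 + Z\right) 35 = 525 + 35 Z$)
$\frac{4491433 - 963875}{3373826 + n{\left(-712 \right)}} = \frac{4491433 - 963875}{3373826 + \left(525 + 35 \left(-712\right)\right)} = \frac{3527558}{3373826 + \left(525 - 24920\right)} = \frac{3527558}{3373826 - 24395} = \frac{3527558}{3349431}$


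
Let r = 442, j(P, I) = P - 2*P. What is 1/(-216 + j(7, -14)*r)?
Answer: -1/3310 ≈ -0.00030211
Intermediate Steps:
j(P, I) = -P
1/(-216 + j(7, -14)*r) = 1/(-216 - 1*7*442) = 1/(-216 - 7*442) = 1/(-216 - 3094) = 1/(-3310) = -1/3310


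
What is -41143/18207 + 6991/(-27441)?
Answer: -139587800/55513143 ≈ -2.5145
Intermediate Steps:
-41143/18207 + 6991/(-27441) = -41143*1/18207 + 6991*(-1/27441) = -41143/18207 - 6991/27441 = -139587800/55513143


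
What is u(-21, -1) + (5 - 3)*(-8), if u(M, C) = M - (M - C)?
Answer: -17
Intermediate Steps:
u(M, C) = C (u(M, C) = M + (C - M) = C)
u(-21, -1) + (5 - 3)*(-8) = -1 + (5 - 3)*(-8) = -1 + 2*(-8) = -1 - 16 = -17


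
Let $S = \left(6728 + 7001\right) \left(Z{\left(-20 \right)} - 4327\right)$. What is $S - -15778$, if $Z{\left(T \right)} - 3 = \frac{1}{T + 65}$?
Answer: $- \frac{2670665081}{45} \approx -5.9348 \cdot 10^{7}$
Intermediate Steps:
$Z{\left(T \right)} = 3 + \frac{1}{65 + T}$ ($Z{\left(T \right)} = 3 + \frac{1}{T + 65} = 3 + \frac{1}{65 + T}$)
$S = - \frac{2671375091}{45}$ ($S = \left(6728 + 7001\right) \left(\frac{196 + 3 \left(-20\right)}{65 - 20} - 4327\right) = 13729 \left(\frac{196 - 60}{45} - 4327\right) = 13729 \left(\frac{1}{45} \cdot 136 - 4327\right) = 13729 \left(\frac{136}{45} - 4327\right) = 13729 \left(- \frac{194579}{45}\right) = - \frac{2671375091}{45} \approx -5.9364 \cdot 10^{7}$)
$S - -15778 = - \frac{2671375091}{45} - -15778 = - \frac{2671375091}{45} + 15778 = - \frac{2670665081}{45}$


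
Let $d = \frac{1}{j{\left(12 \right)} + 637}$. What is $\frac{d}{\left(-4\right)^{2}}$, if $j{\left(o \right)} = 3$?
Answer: $\frac{1}{10240} \approx 9.7656 \cdot 10^{-5}$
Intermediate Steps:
$d = \frac{1}{640}$ ($d = \frac{1}{3 + 637} = \frac{1}{640} \approx 0.0015625$)
$\frac{d}{\left(-4\right)^{2}} = \frac{1}{640 \left(-4\right)^{2}} = \frac{1}{640 \cdot 16} = \frac{1}{640} \cdot \frac{1}{16} = \frac{1}{10240}$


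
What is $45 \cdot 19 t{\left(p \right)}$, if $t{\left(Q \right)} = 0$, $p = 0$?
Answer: $0$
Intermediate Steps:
$45 \cdot 19 t{\left(p \right)} = 45 \cdot 19 \cdot 0 = 855 \cdot 0 = 0$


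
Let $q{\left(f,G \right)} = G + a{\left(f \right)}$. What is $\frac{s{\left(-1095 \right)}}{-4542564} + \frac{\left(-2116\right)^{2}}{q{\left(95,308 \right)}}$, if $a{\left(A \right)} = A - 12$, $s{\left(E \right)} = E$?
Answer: $\frac{294770012541}{25741196} \approx 11451.0$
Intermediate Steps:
$a{\left(A \right)} = -12 + A$ ($a{\left(A \right)} = A - 12 = -12 + A$)
$q{\left(f,G \right)} = -12 + G + f$ ($q{\left(f,G \right)} = G + \left(-12 + f\right) = -12 + G + f$)
$\frac{s{\left(-1095 \right)}}{-4542564} + \frac{\left(-2116\right)^{2}}{q{\left(95,308 \right)}} = - \frac{1095}{-4542564} + \frac{\left(-2116\right)^{2}}{-12 + 308 + 95} = \left(-1095\right) \left(- \frac{1}{4542564}\right) + \frac{4477456}{391} = \frac{365}{1514188} + 4477456 \cdot \frac{1}{391} = \frac{365}{1514188} + \frac{194672}{17} = \frac{294770012541}{25741196}$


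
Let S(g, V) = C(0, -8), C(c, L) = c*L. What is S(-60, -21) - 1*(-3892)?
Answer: 3892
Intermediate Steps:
C(c, L) = L*c
S(g, V) = 0 (S(g, V) = -8*0 = 0)
S(-60, -21) - 1*(-3892) = 0 - 1*(-3892) = 0 + 3892 = 3892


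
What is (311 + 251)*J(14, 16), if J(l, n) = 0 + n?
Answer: 8992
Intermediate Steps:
J(l, n) = n
(311 + 251)*J(14, 16) = (311 + 251)*16 = 562*16 = 8992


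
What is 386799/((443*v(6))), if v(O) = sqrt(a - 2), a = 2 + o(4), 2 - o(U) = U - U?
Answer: 386799*sqrt(2)/886 ≈ 617.40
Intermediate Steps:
o(U) = 2 (o(U) = 2 - (U - U) = 2 - 1*0 = 2 + 0 = 2)
a = 4 (a = 2 + 2 = 4)
v(O) = sqrt(2) (v(O) = sqrt(4 - 2) = sqrt(2))
386799/((443*v(6))) = 386799/((443*sqrt(2))) = 386799*(sqrt(2)/886) = 386799*sqrt(2)/886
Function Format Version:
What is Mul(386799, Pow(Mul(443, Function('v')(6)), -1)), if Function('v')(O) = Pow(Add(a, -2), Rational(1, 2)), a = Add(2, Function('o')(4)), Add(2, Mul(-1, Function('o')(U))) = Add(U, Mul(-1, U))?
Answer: Mul(Rational(386799, 886), Pow(2, Rational(1, 2))) ≈ 617.40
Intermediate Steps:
Function('o')(U) = 2 (Function('o')(U) = Add(2, Mul(-1, Add(U, Mul(-1, U)))) = Add(2, Mul(-1, 0)) = Add(2, 0) = 2)
a = 4 (a = Add(2, 2) = 4)
Function('v')(O) = Pow(2, Rational(1, 2)) (Function('v')(O) = Pow(Add(4, -2), Rational(1, 2)) = Pow(2, Rational(1, 2)))
Mul(386799, Pow(Mul(443, Function('v')(6)), -1)) = Mul(386799, Pow(Mul(443, Pow(2, Rational(1, 2))), -1)) = Mul(386799, Mul(Rational(1, 886), Pow(2, Rational(1, 2)))) = Mul(Rational(386799, 886), Pow(2, Rational(1, 2)))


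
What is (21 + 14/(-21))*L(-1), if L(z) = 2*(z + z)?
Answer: -244/3 ≈ -81.333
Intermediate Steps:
L(z) = 4*z (L(z) = 2*(2*z) = 4*z)
(21 + 14/(-21))*L(-1) = (21 + 14/(-21))*(4*(-1)) = (21 + 14*(-1/21))*(-4) = (21 - ⅔)*(-4) = (61/3)*(-4) = -244/3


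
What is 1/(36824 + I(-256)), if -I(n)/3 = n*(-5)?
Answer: 1/32984 ≈ 3.0318e-5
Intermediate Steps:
I(n) = 15*n (I(n) = -3*n*(-5) = -(-15)*n = 15*n)
1/(36824 + I(-256)) = 1/(36824 + 15*(-256)) = 1/(36824 - 3840) = 1/32984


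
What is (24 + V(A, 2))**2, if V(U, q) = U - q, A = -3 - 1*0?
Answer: 361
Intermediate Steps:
A = -3 (A = -3 + 0 = -3)
(24 + V(A, 2))**2 = (24 + (-3 - 1*2))**2 = (24 + (-3 - 2))**2 = (24 - 5)**2 = 19**2 = 361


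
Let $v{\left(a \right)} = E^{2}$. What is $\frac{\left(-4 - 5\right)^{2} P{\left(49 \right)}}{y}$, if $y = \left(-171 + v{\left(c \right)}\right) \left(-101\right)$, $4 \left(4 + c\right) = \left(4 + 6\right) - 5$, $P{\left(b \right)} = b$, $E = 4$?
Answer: $\frac{3969}{15655} \approx 0.25353$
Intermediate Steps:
$c = - \frac{11}{4}$ ($c = -4 + \frac{\left(4 + 6\right) - 5}{4} = -4 + \frac{10 - 5}{4} = -4 + \frac{1}{4} \cdot 5 = -4 + \frac{5}{4} = - \frac{11}{4} \approx -2.75$)
$v{\left(a \right)} = 16$ ($v{\left(a \right)} = 4^{2} = 16$)
$y = 15655$ ($y = \left(-171 + 16\right) \left(-101\right) = \left(-155\right) \left(-101\right) = 15655$)
$\frac{\left(-4 - 5\right)^{2} P{\left(49 \right)}}{y} = \frac{\left(-4 - 5\right)^{2} \cdot 49}{15655} = \left(-9\right)^{2} \cdot 49 \cdot \frac{1}{15655} = 81 \cdot 49 \cdot \frac{1}{15655} = 3969 \cdot \frac{1}{15655} = \frac{3969}{15655}$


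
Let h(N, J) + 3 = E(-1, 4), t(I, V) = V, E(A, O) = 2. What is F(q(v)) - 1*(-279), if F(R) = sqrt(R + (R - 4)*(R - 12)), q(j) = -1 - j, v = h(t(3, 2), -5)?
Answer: 279 + 4*sqrt(3) ≈ 285.93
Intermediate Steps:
h(N, J) = -1 (h(N, J) = -3 + 2 = -1)
v = -1
F(R) = sqrt(R + (-12 + R)*(-4 + R)) (F(R) = sqrt(R + (-4 + R)*(-12 + R)) = sqrt(R + (-12 + R)*(-4 + R)))
F(q(v)) - 1*(-279) = sqrt(48 + (-1 - 1*(-1))**2 - 15*(-1 - 1*(-1))) - 1*(-279) = sqrt(48 + (-1 + 1)**2 - 15*(-1 + 1)) + 279 = sqrt(48 + 0**2 - 15*0) + 279 = sqrt(48 + 0 + 0) + 279 = sqrt(48) + 279 = 4*sqrt(3) + 279 = 279 + 4*sqrt(3)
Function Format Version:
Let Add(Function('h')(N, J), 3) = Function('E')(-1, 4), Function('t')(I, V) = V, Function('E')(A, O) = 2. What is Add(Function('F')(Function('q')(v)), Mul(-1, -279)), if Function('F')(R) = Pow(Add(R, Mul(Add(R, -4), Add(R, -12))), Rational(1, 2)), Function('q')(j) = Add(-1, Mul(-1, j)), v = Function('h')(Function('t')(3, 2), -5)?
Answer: Add(279, Mul(4, Pow(3, Rational(1, 2)))) ≈ 285.93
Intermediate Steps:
Function('h')(N, J) = -1 (Function('h')(N, J) = Add(-3, 2) = -1)
v = -1
Function('F')(R) = Pow(Add(R, Mul(Add(-12, R), Add(-4, R))), Rational(1, 2)) (Function('F')(R) = Pow(Add(R, Mul(Add(-4, R), Add(-12, R))), Rational(1, 2)) = Pow(Add(R, Mul(Add(-12, R), Add(-4, R))), Rational(1, 2)))
Add(Function('F')(Function('q')(v)), Mul(-1, -279)) = Add(Pow(Add(48, Pow(Add(-1, Mul(-1, -1)), 2), Mul(-15, Add(-1, Mul(-1, -1)))), Rational(1, 2)), Mul(-1, -279)) = Add(Pow(Add(48, Pow(Add(-1, 1), 2), Mul(-15, Add(-1, 1))), Rational(1, 2)), 279) = Add(Pow(Add(48, Pow(0, 2), Mul(-15, 0)), Rational(1, 2)), 279) = Add(Pow(Add(48, 0, 0), Rational(1, 2)), 279) = Add(Pow(48, Rational(1, 2)), 279) = Add(Mul(4, Pow(3, Rational(1, 2))), 279) = Add(279, Mul(4, Pow(3, Rational(1, 2))))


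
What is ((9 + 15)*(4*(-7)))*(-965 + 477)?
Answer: 327936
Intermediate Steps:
((9 + 15)*(4*(-7)))*(-965 + 477) = (24*(-28))*(-488) = -672*(-488) = 327936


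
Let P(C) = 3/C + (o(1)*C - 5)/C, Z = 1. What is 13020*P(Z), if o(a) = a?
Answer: -13020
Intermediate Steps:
P(C) = 3/C + (-5 + C)/C (P(C) = 3/C + (1*C - 5)/C = 3/C + (C - 5)/C = 3/C + (-5 + C)/C)
13020*P(Z) = 13020*((-2 + 1)/1) = 13020*(1*(-1)) = 13020*(-1) = -13020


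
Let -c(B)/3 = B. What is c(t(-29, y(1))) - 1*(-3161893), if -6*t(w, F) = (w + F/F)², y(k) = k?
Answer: 3162285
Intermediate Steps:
t(w, F) = -(1 + w)²/6 (t(w, F) = -(w + F/F)²/6 = -(w + 1)²/6 = -(1 + w)²/6)
c(B) = -3*B
c(t(-29, y(1))) - 1*(-3161893) = -(-1)*(1 - 29)²/2 - 1*(-3161893) = -(-1)*(-28)²/2 + 3161893 = -(-1)*784/2 + 3161893 = -3*(-392/3) + 3161893 = 392 + 3161893 = 3162285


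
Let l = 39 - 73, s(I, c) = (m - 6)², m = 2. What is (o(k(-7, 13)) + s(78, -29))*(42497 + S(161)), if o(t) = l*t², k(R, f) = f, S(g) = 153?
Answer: -244384500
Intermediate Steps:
s(I, c) = 16 (s(I, c) = (2 - 6)² = (-4)² = 16)
l = -34
o(t) = -34*t²
(o(k(-7, 13)) + s(78, -29))*(42497 + S(161)) = (-34*13² + 16)*(42497 + 153) = (-34*169 + 16)*42650 = (-5746 + 16)*42650 = -5730*42650 = -244384500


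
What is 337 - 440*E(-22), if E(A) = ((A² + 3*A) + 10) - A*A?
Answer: 24977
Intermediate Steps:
E(A) = 10 + 3*A (E(A) = (10 + A² + 3*A) - A² = 10 + 3*A)
337 - 440*E(-22) = 337 - 440*(10 + 3*(-22)) = 337 - 440*(10 - 66) = 337 - 440*(-56) = 337 + 24640 = 24977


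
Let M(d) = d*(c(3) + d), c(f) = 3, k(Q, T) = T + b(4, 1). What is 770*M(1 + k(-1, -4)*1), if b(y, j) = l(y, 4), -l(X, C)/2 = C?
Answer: 67760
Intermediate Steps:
l(X, C) = -2*C
b(y, j) = -8 (b(y, j) = -2*4 = -8)
k(Q, T) = -8 + T (k(Q, T) = T - 8 = -8 + T)
M(d) = d*(3 + d)
770*M(1 + k(-1, -4)*1) = 770*((1 + (-8 - 4)*1)*(3 + (1 + (-8 - 4)*1))) = 770*((1 - 12*1)*(3 + (1 - 12*1))) = 770*((1 - 12)*(3 + (1 - 12))) = 770*(-11*(3 - 11)) = 770*(-11*(-8)) = 770*88 = 67760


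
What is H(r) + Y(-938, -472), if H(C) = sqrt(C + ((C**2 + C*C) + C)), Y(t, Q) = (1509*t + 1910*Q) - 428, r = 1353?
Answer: -2317390 + 2*sqrt(915981) ≈ -2.3155e+6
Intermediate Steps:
Y(t, Q) = -428 + 1509*t + 1910*Q
H(C) = sqrt(2*C + 2*C**2) (H(C) = sqrt(C + ((C**2 + C**2) + C)) = sqrt(C + (2*C**2 + C)) = sqrt(C + (C + 2*C**2)) = sqrt(2*C + 2*C**2))
H(r) + Y(-938, -472) = sqrt(2)*sqrt(1353*(1 + 1353)) + (-428 + 1509*(-938) + 1910*(-472)) = sqrt(2)*sqrt(1353*1354) + (-428 - 1415442 - 901520) = sqrt(2)*sqrt(1831962) - 2317390 = 2*sqrt(915981) - 2317390 = -2317390 + 2*sqrt(915981)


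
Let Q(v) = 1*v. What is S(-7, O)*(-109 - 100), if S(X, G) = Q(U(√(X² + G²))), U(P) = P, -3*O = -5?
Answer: -209*√466/3 ≈ -1503.9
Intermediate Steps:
O = 5/3 (O = -⅓*(-5) = 5/3 ≈ 1.6667)
Q(v) = v
S(X, G) = √(G² + X²) (S(X, G) = √(X² + G²) = √(G² + X²))
S(-7, O)*(-109 - 100) = √((5/3)² + (-7)²)*(-109 - 100) = √(25/9 + 49)*(-209) = √(466/9)*(-209) = (√466/3)*(-209) = -209*√466/3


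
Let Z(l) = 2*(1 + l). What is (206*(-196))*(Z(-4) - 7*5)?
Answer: 1655416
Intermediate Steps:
Z(l) = 2 + 2*l
(206*(-196))*(Z(-4) - 7*5) = (206*(-196))*((2 + 2*(-4)) - 7*5) = -40376*((2 - 8) - 35) = -40376*(-6 - 35) = -40376*(-41) = 1655416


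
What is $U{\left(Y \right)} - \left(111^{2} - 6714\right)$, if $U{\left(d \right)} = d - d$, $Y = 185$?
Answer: $-5607$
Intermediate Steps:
$U{\left(d \right)} = 0$
$U{\left(Y \right)} - \left(111^{2} - 6714\right) = 0 - \left(111^{2} - 6714\right) = 0 - \left(12321 - 6714\right) = 0 - 5607 = -5607$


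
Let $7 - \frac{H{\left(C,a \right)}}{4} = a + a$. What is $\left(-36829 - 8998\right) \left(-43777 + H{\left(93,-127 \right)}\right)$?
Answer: $1958325191$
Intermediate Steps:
$H{\left(C,a \right)} = 28 - 8 a$ ($H{\left(C,a \right)} = 28 - 4 \left(a + a\right) = 28 - 4 \cdot 2 a = 28 - 8 a$)
$\left(-36829 - 8998\right) \left(-43777 + H{\left(93,-127 \right)}\right) = \left(-36829 - 8998\right) \left(-43777 + \left(28 - -1016\right)\right) = - 45827 \left(-43777 + \left(28 + 1016\right)\right) = - 45827 \left(-43777 + 1044\right) = \left(-45827\right) \left(-42733\right) = 1958325191$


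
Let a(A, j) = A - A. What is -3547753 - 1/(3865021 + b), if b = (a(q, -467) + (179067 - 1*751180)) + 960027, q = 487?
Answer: -15088362905056/4252935 ≈ -3.5478e+6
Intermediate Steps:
a(A, j) = 0
b = 387914 (b = (0 + (179067 - 1*751180)) + 960027 = (0 + (179067 - 751180)) + 960027 = (0 - 572113) + 960027 = -572113 + 960027 = 387914)
-3547753 - 1/(3865021 + b) = -3547753 - 1/(3865021 + 387914) = -3547753 - 1/4252935 = -15088362905056/4252935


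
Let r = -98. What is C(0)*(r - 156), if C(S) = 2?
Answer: -508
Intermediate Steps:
C(0)*(r - 156) = 2*(-98 - 156) = 2*(-254) = -508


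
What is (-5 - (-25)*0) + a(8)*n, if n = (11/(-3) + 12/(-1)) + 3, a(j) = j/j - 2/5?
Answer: -63/5 ≈ -12.600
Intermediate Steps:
a(j) = ⅗ (a(j) = 1 - 2*⅕ = 1 - ⅖ = ⅗)
n = -38/3 (n = (11*(-⅓) + 12*(-1)) + 3 = (-11/3 - 12) + 3 = -47/3 + 3 = -38/3 ≈ -12.667)
(-5 - (-25)*0) + a(8)*n = (-5 - (-25)*0) + (⅗)*(-38/3) = (-5 - 5*0) - 38/5 = (-5 + 0) - 38/5 = -5 - 38/5 = -63/5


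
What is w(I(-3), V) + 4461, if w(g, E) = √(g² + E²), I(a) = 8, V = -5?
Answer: 4461 + √89 ≈ 4470.4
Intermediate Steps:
w(g, E) = √(E² + g²)
w(I(-3), V) + 4461 = √((-5)² + 8²) + 4461 = √(25 + 64) + 4461 = √89 + 4461 = 4461 + √89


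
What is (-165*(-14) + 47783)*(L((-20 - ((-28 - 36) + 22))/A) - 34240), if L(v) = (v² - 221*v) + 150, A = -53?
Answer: -4783913559520/2809 ≈ -1.7031e+9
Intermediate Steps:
L(v) = 150 + v² - 221*v
(-165*(-14) + 47783)*(L((-20 - ((-28 - 36) + 22))/A) - 34240) = (-165*(-14) + 47783)*((150 + ((-20 - ((-28 - 36) + 22))/(-53))² - 221*(-20 - ((-28 - 36) + 22))/(-53)) - 34240) = (2310 + 47783)*((150 + ((-20 - (-64 + 22))*(-1/53))² - 221*(-20 - (-64 + 22))*(-1)/53) - 34240) = 50093*((150 + ((-20 - 1*(-42))*(-1/53))² - 221*(-20 - 1*(-42))*(-1)/53) - 34240) = 50093*((150 + ((-20 + 42)*(-1/53))² - 221*(-20 + 42)*(-1)/53) - 34240) = 50093*((150 + (22*(-1/53))² - 4862*(-1)/53) - 34240) = 50093*((150 + (-22/53)² - 221*(-22/53)) - 34240) = 50093*((150 + 484/2809 + 4862/53) - 34240) = 50093*(679520/2809 - 34240) = 50093*(-95500640/2809) = -4783913559520/2809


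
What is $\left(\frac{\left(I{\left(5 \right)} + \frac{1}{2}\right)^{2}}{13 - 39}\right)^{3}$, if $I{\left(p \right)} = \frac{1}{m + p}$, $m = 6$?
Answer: $- \frac{2197}{907039232} \approx -2.4222 \cdot 10^{-6}$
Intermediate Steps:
$I{\left(p \right)} = \frac{1}{6 + p}$
$\left(\frac{\left(I{\left(5 \right)} + \frac{1}{2}\right)^{2}}{13 - 39}\right)^{3} = \left(\frac{\left(\frac{1}{6 + 5} + \frac{1}{2}\right)^{2}}{13 - 39}\right)^{3} = \left(\frac{\left(\frac{1}{11} + \frac{1}{2}\right)^{2}}{-26}\right)^{3} = \left(\left(\frac{1}{11} + \frac{1}{2}\right)^{2} \left(- \frac{1}{26}\right)\right)^{3} = \left(\left(\frac{13}{22}\right)^{2} \left(- \frac{1}{26}\right)\right)^{3} = \left(\frac{169}{484} \left(- \frac{1}{26}\right)\right)^{3} = \left(- \frac{13}{968}\right)^{3} = - \frac{2197}{907039232}$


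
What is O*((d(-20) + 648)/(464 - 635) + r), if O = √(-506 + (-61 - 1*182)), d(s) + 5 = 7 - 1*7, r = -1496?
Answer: -256459*I*√749/171 ≈ -41045.0*I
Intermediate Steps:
d(s) = -5 (d(s) = -5 + (7 - 1*7) = -5 + (7 - 7) = -5 + 0 = -5)
O = I*√749 (O = √(-506 + (-61 - 182)) = √(-506 - 243) = √(-749) = I*√749 ≈ 27.368*I)
O*((d(-20) + 648)/(464 - 635) + r) = (I*√749)*((-5 + 648)/(464 - 635) - 1496) = (I*√749)*(643/(-171) - 1496) = (I*√749)*(643*(-1/171) - 1496) = (I*√749)*(-643/171 - 1496) = (I*√749)*(-256459/171) = -256459*I*√749/171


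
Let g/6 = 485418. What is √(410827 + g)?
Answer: √3323335 ≈ 1823.0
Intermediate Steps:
g = 2912508 (g = 6*485418 = 2912508)
√(410827 + g) = √(410827 + 2912508) = √3323335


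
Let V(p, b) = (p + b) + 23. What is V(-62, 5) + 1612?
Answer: 1578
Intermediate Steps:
V(p, b) = 23 + b + p (V(p, b) = (b + p) + 23 = 23 + b + p)
V(-62, 5) + 1612 = (23 + 5 - 62) + 1612 = -34 + 1612 = 1578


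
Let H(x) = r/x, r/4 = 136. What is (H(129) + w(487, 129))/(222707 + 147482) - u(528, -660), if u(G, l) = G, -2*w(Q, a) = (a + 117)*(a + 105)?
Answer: -25218025502/47754381 ≈ -528.08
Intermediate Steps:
r = 544 (r = 4*136 = 544)
w(Q, a) = -(105 + a)*(117 + a)/2 (w(Q, a) = -(a + 117)*(a + 105)/2 = -(117 + a)*(105 + a)/2 = -(105 + a)*(117 + a)/2)
H(x) = 544/x
(H(129) + w(487, 129))/(222707 + 147482) - u(528, -660) = (544/129 + (-12285/2 - 111*129 - 1/2*129**2))/(222707 + 147482) - 1*528 = (544*(1/129) + (-12285/2 - 14319 - 1/2*16641))/370189 - 528 = (544/129 + (-12285/2 - 14319 - 16641/2))*(1/370189) - 528 = (544/129 - 28782)*(1/370189) - 528 = -3712334/129*1/370189 - 528 = -3712334/47754381 - 528 = -25218025502/47754381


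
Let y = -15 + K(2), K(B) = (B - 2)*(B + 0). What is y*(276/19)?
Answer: -4140/19 ≈ -217.89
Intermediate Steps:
K(B) = B*(-2 + B) (K(B) = (-2 + B)*B = B*(-2 + B))
y = -15 (y = -15 + 2*(-2 + 2) = -15 + 2*0 = -15 + 0 = -15)
y*(276/19) = -4140/19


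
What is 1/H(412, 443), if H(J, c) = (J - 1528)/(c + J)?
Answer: -95/124 ≈ -0.76613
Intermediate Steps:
H(J, c) = (-1528 + J)/(J + c)
1/H(412, 443) = 1/((-1528 + 412)/(412 + 443)) = 1/(-1116/855) = 1/((1/855)*(-1116)) = 1/(-124/95) = -95/124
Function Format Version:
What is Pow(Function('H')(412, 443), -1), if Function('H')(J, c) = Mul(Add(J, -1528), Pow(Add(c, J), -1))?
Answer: Rational(-95, 124) ≈ -0.76613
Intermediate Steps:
Function('H')(J, c) = Mul(Pow(Add(J, c), -1), Add(-1528, J)) (Function('H')(J, c) = Mul(Add(-1528, J), Pow(Add(J, c), -1)) = Mul(Pow(Add(J, c), -1), Add(-1528, J)))
Pow(Function('H')(412, 443), -1) = Pow(Mul(Pow(Add(412, 443), -1), Add(-1528, 412)), -1) = Pow(Mul(Pow(855, -1), -1116), -1) = Pow(Mul(Rational(1, 855), -1116), -1) = Pow(Rational(-124, 95), -1) = Rational(-95, 124)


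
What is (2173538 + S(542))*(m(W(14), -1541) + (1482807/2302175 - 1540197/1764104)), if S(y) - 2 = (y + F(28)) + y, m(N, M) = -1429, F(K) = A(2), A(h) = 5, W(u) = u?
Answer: -12622620029386798028263/4061276126200 ≈ -3.1080e+9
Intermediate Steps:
F(K) = 5
S(y) = 7 + 2*y (S(y) = 2 + ((y + 5) + y) = 2 + ((5 + y) + y) = 2 + (5 + 2*y) = 7 + 2*y)
(2173538 + S(542))*(m(W(14), -1541) + (1482807/2302175 - 1540197/1764104)) = (2173538 + (7 + 2*542))*(-1429 + (1482807/2302175 - 1540197/1764104)) = (2173538 + (7 + 1084))*(-1429 + (1482807*(1/2302175) - 1540197*1/1764104)) = (2173538 + 1091)*(-1429 + (1482807/2302175 - 1540197/1764104)) = 2174629*(-1429 - 929977268547/4061276126200) = 2174629*(-5804493561608347/4061276126200) = -12622620029386798028263/4061276126200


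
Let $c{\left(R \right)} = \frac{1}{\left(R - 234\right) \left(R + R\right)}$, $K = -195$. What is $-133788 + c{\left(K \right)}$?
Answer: $- \frac{22384070279}{167310} \approx -1.3379 \cdot 10^{5}$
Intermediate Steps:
$c{\left(R \right)} = \frac{1}{2 R \left(-234 + R\right)}$ ($c{\left(R \right)} = \frac{1}{\left(-234 + R\right) 2 R} = \frac{1}{2 R \left(-234 + R\right)}$)
$-133788 + c{\left(K \right)} = -133788 + \frac{1}{2 \left(-195\right) \left(-234 - 195\right)} = -133788 + \frac{1}{2} \left(- \frac{1}{195}\right) \frac{1}{-429} = -133788 + \frac{1}{2} \left(- \frac{1}{195}\right) \left(- \frac{1}{429}\right) = -133788 + \frac{1}{167310} = - \frac{22384070279}{167310}$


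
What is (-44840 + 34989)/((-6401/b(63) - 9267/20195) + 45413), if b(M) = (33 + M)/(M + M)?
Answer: -3183055120/11959068193 ≈ -0.26616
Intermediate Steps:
b(M) = (33 + M)/(2*M) (b(M) = (33 + M)/((2*M)) = (33 + M)*(1/(2*M)) = (33 + M)/(2*M))
(-44840 + 34989)/((-6401/b(63) - 9267/20195) + 45413) = (-44840 + 34989)/((-6401*126/(33 + 63) - 9267/20195) + 45413) = -9851/((-6401/((½)*(1/63)*96) - 9267*1/20195) + 45413) = -9851/((-6401/16/21 - 9267/20195) + 45413) = -9851/((-6401*21/16 - 9267/20195) + 45413) = -9851/((-134421/16 - 9267/20195) + 45413) = -9851/(-2714780367/323120 + 45413) = -9851/11959068193/323120 = -9851*323120/11959068193 = -3183055120/11959068193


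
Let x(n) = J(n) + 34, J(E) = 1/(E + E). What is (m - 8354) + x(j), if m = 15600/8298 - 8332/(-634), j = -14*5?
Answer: -509739562291/61377540 ≈ -8305.0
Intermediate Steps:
j = -70
J(E) = 1/(2*E)
m = 6585778/438411 (m = 15600*(1/8298) - 8332*(-1/634) = 2600/1383 + 4166/317 = 6585778/438411 ≈ 15.022)
x(n) = 34 + 1/(2*n) (x(n) = 1/(2*n) + 34 = 34 + 1/(2*n))
(m - 8354) + x(j) = (6585778/438411 - 8354) + (34 + (½)/(-70)) = -3655899716/438411 + (34 + (½)*(-1/70)) = -3655899716/438411 + (34 - 1/140) = -3655899716/438411 + 4759/140 = -509739562291/61377540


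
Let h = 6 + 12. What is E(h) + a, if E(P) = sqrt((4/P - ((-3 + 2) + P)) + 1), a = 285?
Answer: 285 + I*sqrt(142)/3 ≈ 285.0 + 3.9721*I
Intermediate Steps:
h = 18
E(P) = sqrt(2 - P + 4/P) (E(P) = sqrt((4/P - (-1 + P)) + 1) = sqrt((4/P + (1 - P)) + 1) = sqrt((1 - P + 4/P) + 1) = sqrt(2 - P + 4/P))
E(h) + a = sqrt(2 - 1*18 + 4/18) + 285 = sqrt(2 - 18 + 4*(1/18)) + 285 = sqrt(2 - 18 + 2/9) + 285 = sqrt(-142/9) + 285 = I*sqrt(142)/3 + 285 = 285 + I*sqrt(142)/3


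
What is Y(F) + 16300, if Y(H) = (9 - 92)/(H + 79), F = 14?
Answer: 1515817/93 ≈ 16299.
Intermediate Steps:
Y(H) = -83/(79 + H)
Y(F) + 16300 = -83/(79 + 14) + 16300 = -83/93 + 16300 = 1515817/93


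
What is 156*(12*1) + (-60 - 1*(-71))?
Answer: 1883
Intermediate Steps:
156*(12*1) + (-60 - 1*(-71)) = 156*12 + (-60 + 71) = 1872 + 11 = 1883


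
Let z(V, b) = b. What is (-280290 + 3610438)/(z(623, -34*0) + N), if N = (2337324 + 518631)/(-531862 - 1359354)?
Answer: -6298029179968/2855955 ≈ -2.2052e+6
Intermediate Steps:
N = -2855955/1891216 (N = 2855955/(-1891216) = 2855955*(-1/1891216) = -2855955/1891216 ≈ -1.5101)
(-280290 + 3610438)/(z(623, -34*0) + N) = (-280290 + 3610438)/(-34*0 - 2855955/1891216) = 3330148/(0 - 2855955/1891216) = 3330148/(-2855955/1891216) = 3330148*(-1891216/2855955) = -6298029179968/2855955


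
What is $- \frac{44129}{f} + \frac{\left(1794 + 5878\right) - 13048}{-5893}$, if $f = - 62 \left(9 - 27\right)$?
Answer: $- \frac{254052581}{6576588} \approx -38.63$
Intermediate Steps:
$f = 1116$ ($f = \left(-62\right) \left(-18\right) = 1116$)
$- \frac{44129}{f} + \frac{\left(1794 + 5878\right) - 13048}{-5893} = - \frac{44129}{1116} + \frac{\left(1794 + 5878\right) - 13048}{-5893} = \left(-44129\right) \frac{1}{1116} + \left(7672 - 13048\right) \left(- \frac{1}{5893}\right) = - \frac{44129}{1116} - - \frac{5376}{5893} = - \frac{44129}{1116} + \frac{5376}{5893} = - \frac{254052581}{6576588}$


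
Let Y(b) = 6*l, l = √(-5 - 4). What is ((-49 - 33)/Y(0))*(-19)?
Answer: -779*I/9 ≈ -86.556*I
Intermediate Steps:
l = 3*I (l = √(-9) = 3*I ≈ 3.0*I)
Y(b) = 18*I (Y(b) = 6*(3*I) = 18*I)
((-49 - 33)/Y(0))*(-19) = ((-49 - 33)/((18*I)))*(-19) = (-I/18*(-82))*(-19) = (41*I/9)*(-19) = -779*I/9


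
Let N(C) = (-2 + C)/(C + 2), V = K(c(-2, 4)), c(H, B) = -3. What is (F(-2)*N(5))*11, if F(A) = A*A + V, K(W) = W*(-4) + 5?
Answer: 99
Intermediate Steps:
K(W) = 5 - 4*W (K(W) = -4*W + 5 = 5 - 4*W)
V = 17 (V = 5 - 4*(-3) = 5 + 12 = 17)
F(A) = 17 + A² (F(A) = A*A + 17 = A² + 17 = 17 + A²)
N(C) = (-2 + C)/(2 + C)
(F(-2)*N(5))*11 = ((17 + (-2)²)*((-2 + 5)/(2 + 5)))*11 = ((17 + 4)*(3/7))*11 = (21*((⅐)*3))*11 = (21*(3/7))*11 = 9*11 = 99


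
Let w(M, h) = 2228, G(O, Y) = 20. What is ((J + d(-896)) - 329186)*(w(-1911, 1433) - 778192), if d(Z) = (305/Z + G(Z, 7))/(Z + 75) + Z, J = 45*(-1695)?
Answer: 8284045575668751/26272 ≈ 3.1532e+11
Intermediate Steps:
J = -76275
d(Z) = Z + (20 + 305/Z)/(75 + Z) (d(Z) = (305/Z + 20)/(Z + 75) + Z = (20 + 305/Z)/(75 + Z) + Z = Z + (20 + 305/Z)/(75 + Z))
((J + d(-896)) - 329186)*(w(-1911, 1433) - 778192) = ((-76275 + (305 + (-896)³ + 20*(-896) + 75*(-896)²)/((-896)*(75 - 896))) - 329186)*(2228 - 778192) = ((-76275 - 1/896*(305 - 719323136 - 17920 + 75*802816)/(-821)) - 329186)*(-775964) = ((-76275 - 1/896*(-1/821)*(305 - 719323136 - 17920 + 60211200)) - 329186)*(-775964) = ((-76275 - 1/896*(-1/821)*(-659129551)) - 329186)*(-775964) = ((-76275 - 659129551/735616) - 329186)*(-775964) = (-56768239951/735616 - 329186)*(-775964) = -298922728527/735616*(-775964) = 8284045575668751/26272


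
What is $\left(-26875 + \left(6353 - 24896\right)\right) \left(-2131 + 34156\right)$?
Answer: $-1454511450$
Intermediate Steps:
$\left(-26875 + \left(6353 - 24896\right)\right) \left(-2131 + 34156\right) = \left(-26875 - 18543\right) 32025 = \left(-45418\right) 32025 = -1454511450$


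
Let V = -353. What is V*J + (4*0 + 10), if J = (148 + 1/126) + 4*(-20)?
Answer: -3023597/126 ≈ -23997.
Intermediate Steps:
J = 8569/126 (J = (148 + 1/126) - 80 = 18649/126 - 80 = 8569/126 ≈ 68.008)
V*J + (4*0 + 10) = -353*8569/126 + (4*0 + 10) = -3024857/126 + (0 + 10) = -3024857/126 + 10 = -3023597/126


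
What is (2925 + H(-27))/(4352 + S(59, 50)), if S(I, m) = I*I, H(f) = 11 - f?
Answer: 2963/7833 ≈ 0.37827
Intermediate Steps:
S(I, m) = I²
(2925 + H(-27))/(4352 + S(59, 50)) = (2925 + (11 - 1*(-27)))/(4352 + 59²) = (2925 + (11 + 27))/(4352 + 3481) = (2925 + 38)/7833 = 2963*(1/7833) = 2963/7833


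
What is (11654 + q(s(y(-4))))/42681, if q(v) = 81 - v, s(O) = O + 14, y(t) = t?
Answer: 11725/42681 ≈ 0.27471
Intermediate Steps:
s(O) = 14 + O
(11654 + q(s(y(-4))))/42681 = (11654 + (81 - (14 - 4)))/42681 = (11654 + (81 - 1*10))*(1/42681) = (11654 + (81 - 10))*(1/42681) = (11654 + 71)*(1/42681) = 11725*(1/42681) = 11725/42681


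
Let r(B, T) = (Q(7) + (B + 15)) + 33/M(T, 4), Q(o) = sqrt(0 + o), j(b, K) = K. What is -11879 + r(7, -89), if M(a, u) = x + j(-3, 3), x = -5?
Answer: -23747/2 + sqrt(7) ≈ -11871.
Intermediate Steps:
Q(o) = sqrt(o)
M(a, u) = -2 (M(a, u) = -5 + 3 = -2)
r(B, T) = -3/2 + B + sqrt(7) (r(B, T) = (sqrt(7) + (B + 15)) + 33/(-2) = (sqrt(7) + (15 + B)) + 33*(-1/2) = (15 + B + sqrt(7)) - 33/2 = -3/2 + B + sqrt(7))
-11879 + r(7, -89) = -11879 + (-3/2 + 7 + sqrt(7)) = -11879 + (11/2 + sqrt(7)) = -23747/2 + sqrt(7)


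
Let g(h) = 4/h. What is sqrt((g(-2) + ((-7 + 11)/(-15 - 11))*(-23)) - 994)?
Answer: I*sqrt(167726)/13 ≈ 31.503*I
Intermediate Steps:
sqrt((g(-2) + ((-7 + 11)/(-15 - 11))*(-23)) - 994) = sqrt((4/(-2) + ((-7 + 11)/(-15 - 11))*(-23)) - 994) = sqrt((4*(-1/2) + (4/(-26))*(-23)) - 994) = sqrt((-2 + (4*(-1/26))*(-23)) - 994) = sqrt((-2 - 2/13*(-23)) - 994) = sqrt((-2 + 46/13) - 994) = sqrt(20/13 - 994) = sqrt(-12902/13) = I*sqrt(167726)/13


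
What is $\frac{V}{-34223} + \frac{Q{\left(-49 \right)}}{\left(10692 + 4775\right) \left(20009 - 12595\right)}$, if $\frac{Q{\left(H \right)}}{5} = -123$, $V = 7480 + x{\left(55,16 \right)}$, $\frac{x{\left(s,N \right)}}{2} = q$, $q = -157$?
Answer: $- \frac{821763021253}{3924431423374} \approx -0.2094$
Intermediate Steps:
$x{\left(s,N \right)} = -314$ ($x{\left(s,N \right)} = 2 \left(-157\right) = -314$)
$V = 7166$ ($V = 7480 - 314 = 7166$)
$Q{\left(H \right)} = -615$ ($Q{\left(H \right)} = 5 \left(-123\right) = -615$)
$\frac{V}{-34223} + \frac{Q{\left(-49 \right)}}{\left(10692 + 4775\right) \left(20009 - 12595\right)} = \frac{7166}{-34223} - \frac{615}{\left(10692 + 4775\right) \left(20009 - 12595\right)} = 7166 \left(- \frac{1}{34223}\right) - \frac{615}{15467 \cdot 7414} = - \frac{7166}{34223} - \frac{615}{114672338} = - \frac{821763021253}{3924431423374}$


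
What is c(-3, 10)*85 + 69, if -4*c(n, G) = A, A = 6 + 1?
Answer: -319/4 ≈ -79.750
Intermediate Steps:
A = 7
c(n, G) = -7/4 (c(n, G) = -¼*7 = -7/4)
c(-3, 10)*85 + 69 = -7/4*85 + 69 = -595/4 + 69 = -319/4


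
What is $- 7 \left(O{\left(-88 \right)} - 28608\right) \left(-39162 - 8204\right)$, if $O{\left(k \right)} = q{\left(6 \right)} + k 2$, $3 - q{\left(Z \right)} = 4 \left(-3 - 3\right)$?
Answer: $-9534728434$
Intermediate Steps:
$q{\left(Z \right)} = 27$ ($q{\left(Z \right)} = 3 - 4 \left(-3 - 3\right) = 3 - 4 \left(-6\right) = 3 - -24 = 3 + 24 = 27$)
$O{\left(k \right)} = 27 + 2 k$ ($O{\left(k \right)} = 27 + k 2 = 27 + 2 k$)
$- 7 \left(O{\left(-88 \right)} - 28608\right) \left(-39162 - 8204\right) = - 7 \left(\left(27 + 2 \left(-88\right)\right) - 28608\right) \left(-39162 - 8204\right) = - 7 \left(\left(27 - 176\right) - 28608\right) \left(-47366\right) = - 7 \left(-149 - 28608\right) \left(-47366\right) = - 7 \left(\left(-28757\right) \left(-47366\right)\right) = \left(-7\right) 1362104062 = -9534728434$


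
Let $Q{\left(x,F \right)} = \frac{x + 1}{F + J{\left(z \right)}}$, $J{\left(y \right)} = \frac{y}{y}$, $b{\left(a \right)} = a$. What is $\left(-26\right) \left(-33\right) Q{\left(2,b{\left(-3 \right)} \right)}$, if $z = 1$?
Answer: $-1287$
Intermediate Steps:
$J{\left(y \right)} = 1$
$Q{\left(x,F \right)} = \frac{1 + x}{1 + F}$ ($Q{\left(x,F \right)} = \frac{x + 1}{F + 1} = \frac{1 + x}{1 + F}$)
$\left(-26\right) \left(-33\right) Q{\left(2,b{\left(-3 \right)} \right)} = \left(-26\right) \left(-33\right) \frac{1 + 2}{1 - 3} = 858 \frac{1}{-2} \cdot 3 = 858 \left(\left(- \frac{1}{2}\right) 3\right) = 858 \left(- \frac{3}{2}\right) = -1287$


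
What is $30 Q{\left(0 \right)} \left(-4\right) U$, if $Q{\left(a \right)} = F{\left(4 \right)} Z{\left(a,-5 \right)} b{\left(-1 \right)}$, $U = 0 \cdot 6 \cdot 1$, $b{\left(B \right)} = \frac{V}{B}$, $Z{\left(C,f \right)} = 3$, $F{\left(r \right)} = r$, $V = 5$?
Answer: $0$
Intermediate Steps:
$b{\left(B \right)} = \frac{5}{B}$
$U = 0$ ($U = 0 \cdot 1 = 0$)
$Q{\left(a \right)} = -60$ ($Q{\left(a \right)} = 4 \cdot 3 \frac{5}{-1} = 12 \cdot 5 \left(-1\right) = 12 \left(-5\right) = -60$)
$30 Q{\left(0 \right)} \left(-4\right) U = 30 \left(\left(-60\right) \left(-4\right)\right) 0 = 30 \cdot 240 \cdot 0 = 7200 \cdot 0 = 0$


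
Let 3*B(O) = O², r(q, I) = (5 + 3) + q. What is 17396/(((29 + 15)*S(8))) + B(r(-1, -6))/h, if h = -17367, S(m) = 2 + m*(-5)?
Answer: -32372533/3111174 ≈ -10.405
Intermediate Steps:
S(m) = 2 - 5*m
r(q, I) = 8 + q
B(O) = O²/3
17396/(((29 + 15)*S(8))) + B(r(-1, -6))/h = 17396/(((29 + 15)*(2 - 5*8))) + ((8 - 1)²/3)/(-17367) = 17396/((44*(2 - 40))) + ((⅓)*7²)*(-1/17367) = 17396/((44*(-38))) + ((⅓)*49)*(-1/17367) = 17396/(-1672) + (49/3)*(-1/17367) = 17396*(-1/1672) - 7/7443 = -4349/418 - 7/7443 = -32372533/3111174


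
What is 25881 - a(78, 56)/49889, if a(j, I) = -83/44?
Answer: 56811797279/2195116 ≈ 25881.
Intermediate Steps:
a(j, I) = -83/44 (a(j, I) = -83*1/44 = -83/44)
25881 - a(78, 56)/49889 = 25881 - (-83)/(44*49889) = 25881 - 1*(-83/2195116) = 25881 + 83/2195116 = 56811797279/2195116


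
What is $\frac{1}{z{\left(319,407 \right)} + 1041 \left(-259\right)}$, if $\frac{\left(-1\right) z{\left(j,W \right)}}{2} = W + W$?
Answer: $- \frac{1}{271247} \approx -3.6867 \cdot 10^{-6}$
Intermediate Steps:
$z{\left(j,W \right)} = - 4 W$ ($z{\left(j,W \right)} = - 2 \left(W + W\right) = - 2 \cdot 2 W = - 4 W$)
$\frac{1}{z{\left(319,407 \right)} + 1041 \left(-259\right)} = \frac{1}{\left(-4\right) 407 + 1041 \left(-259\right)} = \frac{1}{-1628 - 269619} = \frac{1}{-271247} = - \frac{1}{271247}$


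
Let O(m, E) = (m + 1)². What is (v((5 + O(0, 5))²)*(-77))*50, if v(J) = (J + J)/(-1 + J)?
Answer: -7920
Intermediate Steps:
O(m, E) = (1 + m)²
v(J) = 2*J/(-1 + J) (v(J) = (2*J)/(-1 + J) = 2*J/(-1 + J))
(v((5 + O(0, 5))²)*(-77))*50 = ((2*(5 + (1 + 0)²)²/(-1 + (5 + (1 + 0)²)²))*(-77))*50 = ((2*(5 + 1²)²/(-1 + (5 + 1²)²))*(-77))*50 = ((2*(5 + 1)²/(-1 + (5 + 1)²))*(-77))*50 = ((2*6²/(-1 + 6²))*(-77))*50 = ((2*36/(-1 + 36))*(-77))*50 = ((2*36/35)*(-77))*50 = ((2*36*(1/35))*(-77))*50 = ((72/35)*(-77))*50 = -792/5*50 = -7920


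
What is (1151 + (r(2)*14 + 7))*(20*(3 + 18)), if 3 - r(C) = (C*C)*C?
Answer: 456960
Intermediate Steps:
r(C) = 3 - C³ (r(C) = 3 - C*C*C = 3 - C²*C = 3 - C³)
(1151 + (r(2)*14 + 7))*(20*(3 + 18)) = (1151 + ((3 - 1*2³)*14 + 7))*(20*(3 + 18)) = (1151 + ((3 - 1*8)*14 + 7))*(20*21) = (1151 + ((3 - 8)*14 + 7))*420 = (1151 + (-5*14 + 7))*420 = (1151 + (-70 + 7))*420 = (1151 - 63)*420 = 1088*420 = 456960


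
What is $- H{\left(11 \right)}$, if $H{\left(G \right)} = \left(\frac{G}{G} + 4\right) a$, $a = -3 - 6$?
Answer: $45$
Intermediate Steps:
$a = -9$ ($a = -3 - 6 = -9$)
$H{\left(G \right)} = -45$ ($H{\left(G \right)} = \left(\frac{G}{G} + 4\right) \left(-9\right) = \left(1 + 4\right) \left(-9\right) = 5 \left(-9\right) = -45$)
$- H{\left(11 \right)} = \left(-1\right) \left(-45\right) = 45$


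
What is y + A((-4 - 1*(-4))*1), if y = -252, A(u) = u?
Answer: -252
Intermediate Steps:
y + A((-4 - 1*(-4))*1) = -252 + (-4 - 1*(-4))*1 = -252 + (-4 + 4)*1 = -252 + 0*1 = -252 + 0 = -252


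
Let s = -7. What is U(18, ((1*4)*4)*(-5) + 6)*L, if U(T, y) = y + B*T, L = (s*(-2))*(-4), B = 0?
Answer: 4144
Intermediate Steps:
L = -56 (L = -7*(-2)*(-4) = 14*(-4) = -56)
U(T, y) = y (U(T, y) = y + 0*T = y + 0 = y)
U(18, ((1*4)*4)*(-5) + 6)*L = (((1*4)*4)*(-5) + 6)*(-56) = ((4*4)*(-5) + 6)*(-56) = (16*(-5) + 6)*(-56) = (-80 + 6)*(-56) = -74*(-56) = 4144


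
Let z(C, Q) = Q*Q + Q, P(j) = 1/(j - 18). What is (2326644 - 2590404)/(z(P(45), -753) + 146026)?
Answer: -131880/356141 ≈ -0.37030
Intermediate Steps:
P(j) = 1/(-18 + j)
z(C, Q) = Q + Q**2 (z(C, Q) = Q**2 + Q = Q + Q**2)
(2326644 - 2590404)/(z(P(45), -753) + 146026) = (2326644 - 2590404)/(-753*(1 - 753) + 146026) = -263760/(-753*(-752) + 146026) = -263760/(566256 + 146026) = -263760/712282 = -263760*1/712282 = -131880/356141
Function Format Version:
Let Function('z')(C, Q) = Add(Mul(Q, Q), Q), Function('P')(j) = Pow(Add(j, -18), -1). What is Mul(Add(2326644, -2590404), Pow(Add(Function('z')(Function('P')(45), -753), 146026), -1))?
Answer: Rational(-131880, 356141) ≈ -0.37030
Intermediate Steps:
Function('P')(j) = Pow(Add(-18, j), -1)
Function('z')(C, Q) = Add(Q, Pow(Q, 2)) (Function('z')(C, Q) = Add(Pow(Q, 2), Q) = Add(Q, Pow(Q, 2)))
Mul(Add(2326644, -2590404), Pow(Add(Function('z')(Function('P')(45), -753), 146026), -1)) = Mul(Add(2326644, -2590404), Pow(Add(Mul(-753, Add(1, -753)), 146026), -1)) = Mul(-263760, Pow(Add(Mul(-753, -752), 146026), -1)) = Mul(-263760, Pow(Add(566256, 146026), -1)) = Mul(-263760, Pow(712282, -1)) = Mul(-263760, Rational(1, 712282)) = Rational(-131880, 356141)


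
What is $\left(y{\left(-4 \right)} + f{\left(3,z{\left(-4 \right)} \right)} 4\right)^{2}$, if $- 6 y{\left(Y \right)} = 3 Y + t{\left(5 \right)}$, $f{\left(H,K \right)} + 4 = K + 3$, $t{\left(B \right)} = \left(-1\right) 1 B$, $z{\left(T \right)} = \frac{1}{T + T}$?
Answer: $\frac{25}{9} \approx 2.7778$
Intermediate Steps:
$z{\left(T \right)} = \frac{1}{2 T}$
$t{\left(B \right)} = - B$
$f{\left(H,K \right)} = -1 + K$ ($f{\left(H,K \right)} = -4 + \left(K + 3\right) = -4 + \left(3 + K\right) = -1 + K$)
$y{\left(Y \right)} = \frac{5}{6} - \frac{Y}{2}$ ($y{\left(Y \right)} = - \frac{3 Y - 5}{6} = - \frac{-5 + 3 Y}{6} = \frac{5}{6} - \frac{Y}{2}$)
$\left(y{\left(-4 \right)} + f{\left(3,z{\left(-4 \right)} \right)} 4\right)^{2} = \left(\left(\frac{5}{6} - -2\right) + \left(-1 + \frac{1}{2 \left(-4\right)}\right) 4\right)^{2} = \left(\left(\frac{5}{6} + 2\right) + \left(-1 + \frac{1}{2} \left(- \frac{1}{4}\right)\right) 4\right)^{2} = \left(\frac{17}{6} + \left(-1 - \frac{1}{8}\right) 4\right)^{2} = \left(\frac{17}{6} - \frac{9}{2}\right)^{2} = \left(- \frac{5}{3}\right)^{2} = \frac{25}{9}$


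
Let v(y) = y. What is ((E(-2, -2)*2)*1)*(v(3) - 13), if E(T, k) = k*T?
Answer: -80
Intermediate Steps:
E(T, k) = T*k
((E(-2, -2)*2)*1)*(v(3) - 13) = ((-2*(-2)*2)*1)*(3 - 13) = ((4*2)*1)*(-10) = (8*1)*(-10) = 8*(-10) = -80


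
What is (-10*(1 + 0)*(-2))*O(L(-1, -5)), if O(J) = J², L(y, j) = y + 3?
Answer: 80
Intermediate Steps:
L(y, j) = 3 + y
(-10*(1 + 0)*(-2))*O(L(-1, -5)) = (-10*(1 + 0)*(-2))*(3 - 1)² = -10*(-2)*2² = -10*(-2)*4 = 20*4 = 80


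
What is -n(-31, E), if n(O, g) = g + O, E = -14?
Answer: 45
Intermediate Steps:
n(O, g) = O + g
-n(-31, E) = -(-31 - 14) = -1*(-45) = 45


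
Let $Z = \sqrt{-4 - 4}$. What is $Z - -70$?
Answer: $70 + 2 i \sqrt{2} \approx 70.0 + 2.8284 i$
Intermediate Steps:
$Z = 2 i \sqrt{2}$ ($Z = \sqrt{-8} = 2 i \sqrt{2} \approx 2.8284 i$)
$Z - -70 = 2 i \sqrt{2} - -70 = 2 i \sqrt{2} + 70 = 70 + 2 i \sqrt{2}$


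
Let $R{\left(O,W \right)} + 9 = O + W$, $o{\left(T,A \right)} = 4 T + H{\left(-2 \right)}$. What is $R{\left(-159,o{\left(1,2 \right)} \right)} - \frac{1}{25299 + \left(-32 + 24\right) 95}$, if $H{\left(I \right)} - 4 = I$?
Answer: $- \frac{3975319}{24539} \approx -162.0$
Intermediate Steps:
$H{\left(I \right)} = 4 + I$
$o{\left(T,A \right)} = 2 + 4 T$ ($o{\left(T,A \right)} = 4 T + \left(4 - 2\right) = 4 T + 2 = 2 + 4 T$)
$R{\left(O,W \right)} = -9 + O + W$ ($R{\left(O,W \right)} = -9 + \left(O + W\right) = -9 + O + W$)
$R{\left(-159,o{\left(1,2 \right)} \right)} - \frac{1}{25299 + \left(-32 + 24\right) 95} = \left(-9 - 159 + \left(2 + 4 \cdot 1\right)\right) - \frac{1}{25299 + \left(-32 + 24\right) 95} = \left(-9 - 159 + \left(2 + 4\right)\right) - \frac{1}{25299 - 760} = \left(-9 - 159 + 6\right) - \frac{1}{25299 - 760} = -162 - \frac{1}{24539} = - \frac{3975319}{24539}$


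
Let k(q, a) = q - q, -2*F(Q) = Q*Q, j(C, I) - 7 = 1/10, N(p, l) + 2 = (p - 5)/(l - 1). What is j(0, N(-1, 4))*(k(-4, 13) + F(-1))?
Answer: -71/20 ≈ -3.5500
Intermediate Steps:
N(p, l) = -2 + (-5 + p)/(-1 + l) (N(p, l) = -2 + (p - 5)/(l - 1) = -2 + (-5 + p)/(-1 + l))
j(C, I) = 71/10 (j(C, I) = 7 + 1/10 = 7 + ⅒ = 71/10)
F(Q) = -Q²/2 (F(Q) = -Q*Q/2 = -Q²/2)
k(q, a) = 0
j(0, N(-1, 4))*(k(-4, 13) + F(-1)) = 71*(0 - ½*(-1)²)/10 = 71*(0 - ½*1)/10 = 71*(0 - ½)/10 = (71/10)*(-½) = -71/20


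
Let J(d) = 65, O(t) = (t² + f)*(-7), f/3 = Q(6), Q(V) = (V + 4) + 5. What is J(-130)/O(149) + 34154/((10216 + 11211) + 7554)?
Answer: 5316645423/4512979282 ≈ 1.1781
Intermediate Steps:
Q(V) = 9 + V (Q(V) = (4 + V) + 5 = 9 + V)
f = 45 (f = 3*(9 + 6) = 3*15 = 45)
O(t) = -315 - 7*t² (O(t) = (t² + 45)*(-7) = (45 + t²)*(-7) = -315 - 7*t²)
J(-130)/O(149) + 34154/((10216 + 11211) + 7554) = 65/(-315 - 7*149²) + 34154/((10216 + 11211) + 7554) = 65/(-315 - 7*22201) + 34154/(21427 + 7554) = 65/(-315 - 155407) + 34154/28981 = 65/(-155722) + 34154*(1/28981) = 65*(-1/155722) + 34154/28981 = -65/155722 + 34154/28981 = 5316645423/4512979282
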